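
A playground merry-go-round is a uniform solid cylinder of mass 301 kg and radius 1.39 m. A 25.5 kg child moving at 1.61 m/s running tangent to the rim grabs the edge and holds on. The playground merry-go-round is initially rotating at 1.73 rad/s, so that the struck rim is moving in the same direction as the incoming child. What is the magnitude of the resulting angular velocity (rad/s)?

|ω_f| ≈ 1.65 rad/s

About the axle the impulsive forces during the collision are internal, so angular momentum about that axis is conserved.
I_p = ½(301)(1.39)² = 290.8 kg·m². Taking the sense of the child's angular momentum as positive, L_{child} = m v R = (25.5)(1.61)(1.39) = 57.07 kg·m²/s.
L_i = +I_p ω_p + m v R = +(290.8)(1.73) + 57.07 = 560.1 kg·m²/s.
After sticking, I_f = I_p + m R² = 290.8 + (25.5)(1.39)² = 340.0 kg·m².
ω_f = L_i / I_f = 560.1 / 340.0 = 1.647 rad/s.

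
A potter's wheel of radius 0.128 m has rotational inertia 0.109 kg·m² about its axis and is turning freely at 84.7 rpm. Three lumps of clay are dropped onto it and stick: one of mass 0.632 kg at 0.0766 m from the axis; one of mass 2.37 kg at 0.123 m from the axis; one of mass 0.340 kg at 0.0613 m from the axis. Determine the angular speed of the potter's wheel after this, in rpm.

ω_f ≈ 61.6 rpm

The added mass arrives with no angular momentum about the axis, and any external torque about the axis is negligible, so the system's angular momentum is conserved.
Added inertia Σmr² = (0.632)(0.0766)² + (2.37)(0.123)² + (0.340)(0.0613)² = 0.04084 kg·m²; I_f = 0.1090 + 0.04084 = 0.1498 kg·m².
ω_f = I_p ω_i / I_f = (0.1090)(84.7) / 0.1498 = 61.61 rpm.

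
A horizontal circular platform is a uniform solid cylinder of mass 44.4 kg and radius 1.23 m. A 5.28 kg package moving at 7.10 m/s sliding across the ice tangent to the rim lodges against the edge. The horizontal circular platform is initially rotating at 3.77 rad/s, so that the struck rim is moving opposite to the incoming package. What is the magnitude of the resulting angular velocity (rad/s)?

About the central axle the impulsive forces during the collision are internal, so angular momentum about that axis is conserved.
I_p = ½(44.4)(1.23)² = 33.59 kg·m². Taking the sense of the package's angular momentum as positive, L_{package} = m v R = (5.28)(7.10)(1.23) = 46.11 kg·m²/s.
L_i = −I_p ω_p + m v R = −(33.59)(3.77) + 46.11 = -80.51 kg·m²/s.
After sticking, I_f = I_p + m R² = 33.59 + (5.28)(1.23)² = 41.57 kg·m².
ω_f = L_i / I_f = -80.51 / 41.57 = -1.937 rad/s.

|ω_f| ≈ 1.94 rad/s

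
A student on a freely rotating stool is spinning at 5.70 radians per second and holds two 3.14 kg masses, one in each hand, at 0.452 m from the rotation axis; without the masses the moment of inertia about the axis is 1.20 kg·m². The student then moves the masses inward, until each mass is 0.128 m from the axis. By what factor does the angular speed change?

ω₂/ω₁ ≈ 1.91

Angular momentum about the spin axis is conserved since the torque about it is zero.
I₁ = 1.20 + 2(3.14)(0.452)² = 2.483 kg·m²; I₂ = 1.20 + 2(3.14)(0.128)² = 1.303 kg·m².
ω₂/ω₁ = I₁/I₂ = 2.483 / 1.303 = 1.906.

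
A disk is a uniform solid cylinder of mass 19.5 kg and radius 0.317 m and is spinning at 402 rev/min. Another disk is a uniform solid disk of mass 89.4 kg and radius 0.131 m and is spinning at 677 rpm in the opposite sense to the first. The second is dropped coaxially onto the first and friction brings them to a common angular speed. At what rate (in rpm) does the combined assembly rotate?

No external torque acts about the common axis, so total angular momentum is conserved.
Moments of inertia: I_A = ½(19.5)(0.317)² = 0.9798 kg·m²; I_B = ½(89.4)(0.131)² = 0.7671 kg·m².
Taking A's sense as positive: L = (0.9798)(402) − (0.7671)(677) = -125.5 kg·m²·rpm.
Combined I = 0.9798 + 0.7671 = 1.747 kg·m².
ω_f = L / I = -125.5 / 1.747 = -71.82 rpm.

|ω_f| ≈ 71.8 rpm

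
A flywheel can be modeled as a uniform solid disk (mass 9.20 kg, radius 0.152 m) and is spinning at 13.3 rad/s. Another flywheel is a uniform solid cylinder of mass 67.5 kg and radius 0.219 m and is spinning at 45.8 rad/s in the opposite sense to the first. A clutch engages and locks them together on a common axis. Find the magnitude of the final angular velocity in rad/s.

|ω_f| ≈ 42.2 rad/s

No external torque acts about the common axis, so total angular momentum is conserved.
Moments of inertia: I_A = ½(9.20)(0.152)² = 0.1063 kg·m²; I_B = ½(67.5)(0.219)² = 1.619 kg·m².
Taking A's sense as positive: L = (0.1063)(13.3) − (1.619)(45.8) = -72.72 kg·m²·rad/s.
Combined I = 0.1063 + 1.619 = 1.725 kg·m².
ω_f = L / I = -72.72 / 1.725 = -42.16 rad/s.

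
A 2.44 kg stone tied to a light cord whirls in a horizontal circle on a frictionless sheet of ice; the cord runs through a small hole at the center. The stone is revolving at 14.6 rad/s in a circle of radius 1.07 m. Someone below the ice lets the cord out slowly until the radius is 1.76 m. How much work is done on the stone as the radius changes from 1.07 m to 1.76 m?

No torque about the axis ⇒ m r₁² ω₁ = m r₂² ω₂.
ω₂ = ω₁ (r₁/r₂)² = (14.6)(1.07/1.76)² = 5.396 rad/s.
W = ΔKE = ½m(v₂² − v₁²) = -187.7 J.

W ≈ -188 J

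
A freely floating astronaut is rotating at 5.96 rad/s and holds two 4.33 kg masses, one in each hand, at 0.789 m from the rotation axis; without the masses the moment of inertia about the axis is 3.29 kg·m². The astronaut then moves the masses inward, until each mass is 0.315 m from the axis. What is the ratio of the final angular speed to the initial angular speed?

With no external torque about the axis, L is conserved: I₁ω₁ = I₂ω₂.
I₁ = 3.29 + 2(4.33)(0.789)² = 8.681 kg·m²; I₂ = 3.29 + 2(4.33)(0.315)² = 4.149 kg·m².
ω₂/ω₁ = I₁/I₂ = 8.681 / 4.149 = 2.092.

ω₂/ω₁ ≈ 2.09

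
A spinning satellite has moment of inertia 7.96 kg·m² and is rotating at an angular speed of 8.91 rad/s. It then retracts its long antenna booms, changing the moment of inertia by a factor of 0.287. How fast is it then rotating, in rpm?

Angular momentum about the spin axis is conserved since the torque about it is zero.
I₂ = 0.287 × 7.96 = 2.285 kg·m².
ω₂ = I₁ω₁ / I₂ = (7.960)(8.91 rad/s) / (2.285) = 31.05 rad/s = 296.5 rpm.

ω₂ ≈ 296 rpm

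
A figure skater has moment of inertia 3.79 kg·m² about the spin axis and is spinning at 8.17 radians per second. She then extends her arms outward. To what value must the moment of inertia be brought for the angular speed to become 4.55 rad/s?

No external torque acts about the spin axis, so angular momentum is conserved.
I₂ = I₁ω₁ / ω₂ = (3.79)(8.17) / (4.55) = 6.805 kg·m².

I₂ ≈ 6.81 kg·m²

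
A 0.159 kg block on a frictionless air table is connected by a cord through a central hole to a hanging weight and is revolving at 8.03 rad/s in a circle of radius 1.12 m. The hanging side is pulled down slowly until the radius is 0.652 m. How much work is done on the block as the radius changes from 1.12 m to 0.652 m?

W ≈ 12.5 J

No torque about the axis ⇒ m r₁² ω₁ = m r₂² ω₂.
ω₂ = ω₁ (r₁/r₂)² = (8.03)(1.12/0.652)² = 23.69 rad/s.
W = ΔKE = ½m(v₂² − v₁²) = 12.54 J.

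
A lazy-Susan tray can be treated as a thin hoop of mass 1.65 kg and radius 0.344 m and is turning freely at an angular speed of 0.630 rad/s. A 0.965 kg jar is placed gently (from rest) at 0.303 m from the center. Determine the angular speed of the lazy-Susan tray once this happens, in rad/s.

ω_f ≈ 0.433 rad/s

The added mass arrives with no angular momentum about the center, and any external torque about the center is negligible, so the system's angular momentum is conserved.
I_p = (1.65)(0.344)² = 0.1953 kg·m².
Added inertia Σmr² = (0.965)(0.303)² = 0.08860 kg·m²; I_f = 0.1953 + 0.08860 = 0.2839 kg·m².
ω_f = I_p ω_i / I_f = (0.1953)(0.630) / 0.2839 = 0.4334 rad/s.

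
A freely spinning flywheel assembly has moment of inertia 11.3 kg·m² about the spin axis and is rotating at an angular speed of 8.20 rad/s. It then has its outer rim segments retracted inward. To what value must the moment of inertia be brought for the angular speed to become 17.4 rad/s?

Angular momentum about the spin axis is conserved since the torque about it is zero.
I₂ = I₁ω₁ / ω₂ = (11.3)(8.20) / (17.4) = 5.325 kg·m².

I₂ ≈ 5.33 kg·m²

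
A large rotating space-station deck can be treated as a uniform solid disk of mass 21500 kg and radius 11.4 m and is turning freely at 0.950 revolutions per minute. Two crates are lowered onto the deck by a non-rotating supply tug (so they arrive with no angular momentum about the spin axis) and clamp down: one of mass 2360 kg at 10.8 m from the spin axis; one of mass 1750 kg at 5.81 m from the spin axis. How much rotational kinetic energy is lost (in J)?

energy lost ≈ 1340 J

No external torque acts about the spin axis; L_before = L_after.
I_p = ½(21500)(11.4)² = 1.397e+06 kg·m².
Added inertia Σmr² = (2360)(10.8)² + (1750)(5.81)² = 3.343e+05 kg·m²; I_f = 1.397e+06 + 3.343e+05 = 1.731e+06 kg·m².
ω_f = I_p ω_i / I_f = (1.397e+06)(0.950) / 1.731e+06 = 0.7666 rpm.
KE_i = ½(1.397e+06)(0.09948 rad/s)² = 6913 J; KE_f = ½(1.731e+06)(0.08027)² = 5578 J.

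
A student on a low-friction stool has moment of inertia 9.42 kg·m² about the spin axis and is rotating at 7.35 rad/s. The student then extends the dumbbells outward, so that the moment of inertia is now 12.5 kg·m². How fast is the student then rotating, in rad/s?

ω₂ ≈ 5.54 rad/s

With no external torque about the axis, L is conserved: I₁ω₁ = I₂ω₂.
ω₂ = I₁ω₁ / I₂ = (9.420)(7.35 rad/s) / (12.50) = 5.539 rad/s.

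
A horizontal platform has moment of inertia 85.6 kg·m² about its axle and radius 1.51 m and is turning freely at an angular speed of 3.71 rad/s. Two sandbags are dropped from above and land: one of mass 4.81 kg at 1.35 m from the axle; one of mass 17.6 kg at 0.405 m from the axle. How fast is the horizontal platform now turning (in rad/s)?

ω_f ≈ 3.27 rad/s

No external torque acts about the axle; L_before = L_after.
Added inertia Σmr² = (4.81)(1.35)² + (17.6)(0.405)² = 11.65 kg·m²; I_f = 85.60 + 11.65 = 97.25 kg·m².
ω_f = I_p ω_i / I_f = (85.60)(3.71) / 97.25 = 3.265 rad/s.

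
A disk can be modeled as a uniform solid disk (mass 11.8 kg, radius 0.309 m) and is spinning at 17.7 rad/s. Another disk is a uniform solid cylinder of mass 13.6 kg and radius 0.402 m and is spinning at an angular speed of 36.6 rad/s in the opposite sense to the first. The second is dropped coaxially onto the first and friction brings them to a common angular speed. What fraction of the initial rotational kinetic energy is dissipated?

fraction ≈ 0.666

The coupling torques are internal; angular momentum about the shared axis is conserved.
Moments of inertia: I_A = ½(11.8)(0.309)² = 0.5633 kg·m²; I_B = ½(13.6)(0.402)² = 1.099 kg·m².
Taking A's sense as positive: L = (0.5633)(17.7) − (1.099)(36.6) = -30.25 kg·m²·rad/s.
Combined I = 0.5633 + 1.099 = 1.662 kg·m².
ω_f = L / I = -30.25 / 1.662 = -18.20 rad/s.
KE_i = ½ΣIω² = 824.3 J; KE_f = ½(1.662)(18.20)² = 275.2 J.
Fraction dissipated = (KE_i − KE_f)/KE_i = 0.6661.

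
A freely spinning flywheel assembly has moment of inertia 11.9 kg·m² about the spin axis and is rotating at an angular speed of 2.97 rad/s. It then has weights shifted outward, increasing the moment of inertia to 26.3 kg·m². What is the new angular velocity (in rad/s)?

Angular momentum about the spin axis is conserved since the torque about it is zero.
ω₂ = I₁ω₁ / I₂ = (11.90)(2.97 rad/s) / (26.30) = 1.344 rad/s.

ω₂ ≈ 1.34 rad/s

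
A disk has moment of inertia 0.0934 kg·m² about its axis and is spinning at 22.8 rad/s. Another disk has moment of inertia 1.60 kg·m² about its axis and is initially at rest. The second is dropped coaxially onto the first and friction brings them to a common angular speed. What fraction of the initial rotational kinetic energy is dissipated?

The coupling torques are internal; angular momentum about the shared axis is conserved.
Taking A's sense as positive: L = (0.09340)(22.8) = 2.130 kg·m²·rad/s.
Combined I = 0.09340 + 1.600 = 1.693 kg·m².
ω_f = L / I = 2.130 / 1.693 = 1.258 rad/s.
KE_i = ½ΣIω² = 24.28 J; KE_f = ½(1.693)(1.258)² = 1.339 J.
Fraction dissipated = (KE_i − KE_f)/KE_i = 0.9448.

fraction ≈ 0.945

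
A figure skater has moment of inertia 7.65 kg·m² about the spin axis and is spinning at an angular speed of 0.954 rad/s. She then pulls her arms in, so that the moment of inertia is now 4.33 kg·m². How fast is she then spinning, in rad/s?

No external torque acts about the spin axis, so angular momentum is conserved.
ω₂ = I₁ω₁ / I₂ = (7.650)(0.954 rad/s) / (4.330) = 1.685 rad/s.

ω₂ ≈ 1.69 rad/s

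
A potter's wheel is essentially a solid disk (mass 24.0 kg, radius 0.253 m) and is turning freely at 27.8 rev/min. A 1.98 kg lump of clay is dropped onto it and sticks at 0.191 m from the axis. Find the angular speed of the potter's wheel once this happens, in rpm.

The added mass arrives with no angular momentum about the axis, and any external torque about the axis is negligible, so the system's angular momentum is conserved.
I_p = ½(24.0)(0.253)² = 0.7681 kg·m².
Added inertia Σmr² = (1.98)(0.191)² = 0.07223 kg·m²; I_f = 0.7681 + 0.07223 = 0.8403 kg·m².
ω_f = I_p ω_i / I_f = (0.7681)(27.8) / 0.8403 = 25.41 rpm.

ω_f ≈ 25.4 rpm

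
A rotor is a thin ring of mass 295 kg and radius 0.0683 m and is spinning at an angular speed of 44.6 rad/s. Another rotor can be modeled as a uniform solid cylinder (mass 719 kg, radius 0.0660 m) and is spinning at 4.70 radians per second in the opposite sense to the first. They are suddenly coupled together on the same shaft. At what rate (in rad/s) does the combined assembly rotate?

|ω_f| ≈ 18.4 rad/s

No external torque acts about the common axis, so total angular momentum is conserved.
Moments of inertia: I_A = (295)(0.0683)² = 1.376 kg·m²; I_B = ½(719)(0.0660)² = 1.566 kg·m².
Taking A's sense as positive: L = (1.376)(44.6) − (1.566)(4.70) = 54.02 kg·m²·rad/s.
Combined I = 1.376 + 1.566 = 2.942 kg·m².
ω_f = L / I = 54.02 / 2.942 = 18.36 rad/s.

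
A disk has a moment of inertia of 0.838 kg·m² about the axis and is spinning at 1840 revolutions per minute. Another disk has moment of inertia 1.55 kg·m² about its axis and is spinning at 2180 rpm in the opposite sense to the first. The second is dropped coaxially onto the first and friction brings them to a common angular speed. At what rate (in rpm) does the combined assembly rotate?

The coupling torques are internal; angular momentum about the shared axis is conserved.
Taking A's sense as positive: L = (0.8380)(1840) − (1.550)(2180) = -1837 kg·m²·rpm.
Combined I = 0.8380 + 1.550 = 2.388 kg·m².
ω_f = L / I = -1837 / 2.388 = -769.3 rpm.

|ω_f| ≈ 769 rpm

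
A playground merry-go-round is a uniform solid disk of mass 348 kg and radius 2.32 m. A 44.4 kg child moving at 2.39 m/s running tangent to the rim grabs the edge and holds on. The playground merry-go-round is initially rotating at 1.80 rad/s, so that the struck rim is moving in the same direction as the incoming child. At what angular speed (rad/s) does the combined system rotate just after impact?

|ω_f| ≈ 1.64 rad/s

About the axle the impulsive forces during the collision are internal, so angular momentum about that axis is conserved.
I_p = ½(348)(2.32)² = 936.5 kg·m². Taking the sense of the child's angular momentum as positive, L_{child} = m v R = (44.4)(2.39)(2.32) = 246.2 kg·m²/s.
L_i = +I_p ω_p + m v R = +(936.5)(1.80) + 246.2 = 1932 kg·m²/s.
After sticking, I_f = I_p + m R² = 936.5 + (44.4)(2.32)² = 1176 kg·m².
ω_f = L_i / I_f = 1932 / 1176 = 1.643 rad/s.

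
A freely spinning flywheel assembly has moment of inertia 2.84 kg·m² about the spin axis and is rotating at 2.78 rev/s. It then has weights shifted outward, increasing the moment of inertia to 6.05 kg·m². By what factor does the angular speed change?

ω₂/ω₁ ≈ 0.469

Angular momentum about the spin axis is conserved since the torque about it is zero.
ω₂/ω₁ = I₁/I₂ = 2.840 / 6.050 = 0.4694.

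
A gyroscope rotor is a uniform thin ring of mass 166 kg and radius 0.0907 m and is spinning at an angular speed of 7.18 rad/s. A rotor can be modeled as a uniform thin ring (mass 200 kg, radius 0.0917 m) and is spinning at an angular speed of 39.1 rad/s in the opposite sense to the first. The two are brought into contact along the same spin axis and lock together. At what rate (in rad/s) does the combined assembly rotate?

|ω_f| ≈ 18.4 rad/s

No external torque acts about the common axis, so total angular momentum is conserved.
Moments of inertia: I_A = (166)(0.0907)² = 1.366 kg·m²; I_B = (200)(0.0917)² = 1.682 kg·m².
Taking A's sense as positive: L = (1.366)(7.18) − (1.682)(39.1) = -55.95 kg·m²·rad/s.
Combined I = 1.366 + 1.682 = 3.047 kg·m².
ω_f = L / I = -55.95 / 3.047 = -18.36 rad/s.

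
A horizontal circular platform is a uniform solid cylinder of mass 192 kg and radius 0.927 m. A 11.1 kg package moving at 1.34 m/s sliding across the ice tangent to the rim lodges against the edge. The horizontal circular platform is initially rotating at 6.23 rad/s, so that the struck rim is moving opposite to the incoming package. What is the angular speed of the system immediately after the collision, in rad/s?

|ω_f| ≈ 5.43 rad/s

The axle reaction passes through the central axle and exerts no torque about it; angular momentum about the central axle is conserved through the impact.
I_p = ½(192)(0.927)² = 82.50 kg·m². Taking the sense of the package's angular momentum as positive, L_{package} = m v R = (11.1)(1.34)(0.927) = 13.79 kg·m²/s.
L_i = −I_p ω_p + m v R = −(82.50)(6.23) + 13.79 = -500.2 kg·m²/s.
After sticking, I_f = I_p + m R² = 82.50 + (11.1)(0.927)² = 92.03 kg·m².
ω_f = L_i / I_f = -500.2 / 92.03 = -5.434 rad/s.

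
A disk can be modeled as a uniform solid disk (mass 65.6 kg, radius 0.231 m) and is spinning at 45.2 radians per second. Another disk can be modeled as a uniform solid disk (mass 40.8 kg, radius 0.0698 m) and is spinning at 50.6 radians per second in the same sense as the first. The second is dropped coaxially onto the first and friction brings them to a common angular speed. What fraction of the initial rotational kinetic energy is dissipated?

No external torque acts about the common axis, so total angular momentum is conserved.
Moments of inertia: I_A = ½(65.6)(0.231)² = 1.750 kg·m²; I_B = ½(40.8)(0.0698)² = 0.09939 kg·m².
Taking A's sense as positive: L = (1.750)(45.2) + (0.09939)(50.6) = 84.14 kg·m²·rad/s.
Combined I = 1.750 + 0.09939 = 1.850 kg·m².
ω_f = L / I = 84.14 / 1.850 = 45.49 rad/s.
KE_i = ½ΣIω² = 1915 J; KE_f = ½(1.850)(45.49)² = 1914 J.
Fraction dissipated = (KE_i − KE_f)/KE_i = 0.0007160.

fraction ≈ 0.000716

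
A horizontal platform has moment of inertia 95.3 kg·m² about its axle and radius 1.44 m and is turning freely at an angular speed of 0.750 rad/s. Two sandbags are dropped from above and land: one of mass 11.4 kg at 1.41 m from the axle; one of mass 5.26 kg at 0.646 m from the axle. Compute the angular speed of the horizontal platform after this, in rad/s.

ω_f ≈ 0.595 rad/s

No external torque acts about the axle; L_before = L_after.
Added inertia Σmr² = (11.4)(1.41)² + (5.26)(0.646)² = 24.86 kg·m²; I_f = 95.30 + 24.86 = 120.2 kg·m².
ω_f = I_p ω_i / I_f = (95.30)(0.750) / 120.2 = 0.5948 rad/s.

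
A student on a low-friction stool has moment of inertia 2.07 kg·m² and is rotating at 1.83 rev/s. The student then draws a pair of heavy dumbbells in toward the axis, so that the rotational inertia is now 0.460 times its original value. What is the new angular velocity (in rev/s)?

ω₂ ≈ 3.98 rev/s

With no external torque about the axis, L is conserved: I₁ω₁ = I₂ω₂.
I₂ = 0.460 × 2.07 = 0.9522 kg·m².
ω₂ = I₁ω₁ / I₂ = (2.070)(1.83 rev/s) / (0.9522) = 3.978 rev/s.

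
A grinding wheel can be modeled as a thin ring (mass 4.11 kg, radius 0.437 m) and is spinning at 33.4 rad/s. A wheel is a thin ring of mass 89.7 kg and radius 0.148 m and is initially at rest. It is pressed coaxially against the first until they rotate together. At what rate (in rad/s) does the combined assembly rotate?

|ω_f| ≈ 9.53 rad/s

The coupling torques are internal; angular momentum about the shared axis is conserved.
Moments of inertia: I_A = (4.11)(0.437)² = 0.7849 kg·m²; I_B = (89.7)(0.148)² = 1.965 kg·m².
Taking A's sense as positive: L = (0.7849)(33.4) = 26.22 kg·m²·rad/s.
Combined I = 0.7849 + 1.965 = 2.750 kg·m².
ω_f = L / I = 26.22 / 2.750 = 9.534 rad/s.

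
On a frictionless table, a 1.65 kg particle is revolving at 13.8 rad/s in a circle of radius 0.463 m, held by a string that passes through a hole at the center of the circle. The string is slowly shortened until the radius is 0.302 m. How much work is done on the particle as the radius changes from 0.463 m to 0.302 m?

The constraining force is radial, so m r² ω about the center is conserved.
ω₂ = ω₁ (r₁/r₂)² = (13.8)(0.463/0.302)² = 32.44 rad/s.
W = ΔKE = ½m(v₂² − v₁²) = 45.48 J.

W ≈ 45.5 J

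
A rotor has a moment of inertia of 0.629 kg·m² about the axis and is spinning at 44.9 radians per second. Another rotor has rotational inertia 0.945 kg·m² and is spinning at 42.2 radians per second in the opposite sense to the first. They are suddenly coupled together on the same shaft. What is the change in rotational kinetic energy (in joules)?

ΔKE ≈ -1430 J

The coupling torques are internal; angular momentum about the shared axis is conserved.
Taking A's sense as positive: L = (0.6290)(44.9) − (0.9450)(42.2) = -11.64 kg·m²·rad/s.
Combined I = 0.6290 + 0.9450 = 1.574 kg·m².
ω_f = L / I = -11.64 / 1.574 = -7.393 rad/s.
KE_i = ½ΣIω² = 1475 J; KE_f = ½(1.574)(7.393)² = 43.02 J.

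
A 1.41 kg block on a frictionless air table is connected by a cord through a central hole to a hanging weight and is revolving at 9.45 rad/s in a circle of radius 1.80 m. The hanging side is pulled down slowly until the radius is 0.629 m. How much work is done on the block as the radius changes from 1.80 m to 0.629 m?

W ≈ 1470 J

No torque about the axis ⇒ m r₁² ω₁ = m r₂² ω₂.
ω₂ = ω₁ (r₁/r₂)² = (9.45)(1.80/0.629)² = 77.39 rad/s.
W = ΔKE = ½m(v₂² − v₁²) = 1466 J.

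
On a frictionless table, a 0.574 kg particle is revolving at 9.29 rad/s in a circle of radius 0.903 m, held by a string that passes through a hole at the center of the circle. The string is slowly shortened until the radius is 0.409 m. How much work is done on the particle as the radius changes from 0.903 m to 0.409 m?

No torque about the axis ⇒ m r₁² ω₁ = m r₂² ω₂.
ω₂ = ω₁ (r₁/r₂)² = (9.29)(0.903/0.409)² = 45.28 rad/s.
W = ΔKE = ½m(v₂² − v₁²) = 78.25 J.

W ≈ 78.3 J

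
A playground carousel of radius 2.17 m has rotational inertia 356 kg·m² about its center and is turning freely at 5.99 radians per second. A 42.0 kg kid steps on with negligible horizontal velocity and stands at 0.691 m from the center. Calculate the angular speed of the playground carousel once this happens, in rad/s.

ω_f ≈ 5.67 rad/s

No external torque acts about the center; L_before = L_after.
Added inertia Σmr² = (42.0)(0.691)² = 20.05 kg·m²; I_f = 356.0 + 20.05 = 376.1 kg·m².
ω_f = I_p ω_i / I_f = (356.0)(5.99) / 376.1 = 5.671 rad/s.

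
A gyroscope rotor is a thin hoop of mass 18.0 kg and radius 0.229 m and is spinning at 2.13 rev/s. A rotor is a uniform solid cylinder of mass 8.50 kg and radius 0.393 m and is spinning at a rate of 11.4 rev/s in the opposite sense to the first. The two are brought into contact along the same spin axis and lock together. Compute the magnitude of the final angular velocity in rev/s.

|ω_f| ≈ 3.42 rev/s

The coupling torques are internal; angular momentum about the shared axis is conserved.
Moments of inertia: I_A = (18.0)(0.229)² = 0.9439 kg·m²; I_B = ½(8.50)(0.393)² = 0.6564 kg·m².
Taking A's sense as positive: L = (0.9439)(2.13) − (0.6564)(11.4) = -5.472 kg·m²·rev/s.
Combined I = 0.9439 + 0.6564 = 1.600 kg·m².
ω_f = L / I = -5.472 / 1.600 = -3.420 rev/s.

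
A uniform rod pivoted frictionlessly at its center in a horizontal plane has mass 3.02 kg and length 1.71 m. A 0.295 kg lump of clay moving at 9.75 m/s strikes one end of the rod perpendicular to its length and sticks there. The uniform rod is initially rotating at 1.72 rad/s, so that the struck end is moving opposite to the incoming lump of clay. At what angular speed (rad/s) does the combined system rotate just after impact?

|ω_f| ≈ 1.25 rad/s

The axle reaction passes through the pivot and exerts no torque about it; angular momentum about the pivot is conserved through the impact.
I_p = (1/12)(3.02)(1.71)² = 0.7359 kg·m². Taking the sense of the lump of clay's angular momentum as positive, L_{lump} = m v R = (0.295)(9.75)(1.71/2) = 2.459 kg·m²/s.
L_i = −I_p ω_p + m v R = −(0.7359)(1.72) + 2.459 = 1.193 kg·m²/s.
After sticking, I_f = I_p + m R² = 0.7359 + (0.295)(1.71/2)² = 0.9516 kg·m².
ω_f = L_i / I_f = 1.193 / 0.9516 = 1.254 rad/s.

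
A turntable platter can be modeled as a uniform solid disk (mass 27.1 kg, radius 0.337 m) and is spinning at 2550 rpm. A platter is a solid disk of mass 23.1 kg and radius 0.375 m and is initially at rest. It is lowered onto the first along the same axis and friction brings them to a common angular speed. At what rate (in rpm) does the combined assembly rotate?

The coupling torques are internal; angular momentum about the shared axis is conserved.
Moments of inertia: I_A = ½(27.1)(0.337)² = 1.539 kg·m²; I_B = ½(23.1)(0.375)² = 1.624 kg·m².
Taking A's sense as positive: L = (1.539)(2550) = 3924 kg·m²·rpm.
Combined I = 1.539 + 1.624 = 3.163 kg·m².
ω_f = L / I = 3924 / 3.163 = 1241 rpm.

|ω_f| ≈ 1240 rpm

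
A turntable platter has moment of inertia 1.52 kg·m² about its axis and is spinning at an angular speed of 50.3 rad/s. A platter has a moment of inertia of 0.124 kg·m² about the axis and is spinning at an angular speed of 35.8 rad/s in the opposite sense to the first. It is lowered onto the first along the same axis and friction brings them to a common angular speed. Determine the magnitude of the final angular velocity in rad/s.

The coupling torques are internal; angular momentum about the shared axis is conserved.
Taking A's sense as positive: L = (1.520)(50.3) − (0.1240)(35.8) = 72.02 kg·m²·rad/s.
Combined I = 1.520 + 0.1240 = 1.644 kg·m².
ω_f = L / I = 72.02 / 1.644 = 43.81 rad/s.

|ω_f| ≈ 43.8 rad/s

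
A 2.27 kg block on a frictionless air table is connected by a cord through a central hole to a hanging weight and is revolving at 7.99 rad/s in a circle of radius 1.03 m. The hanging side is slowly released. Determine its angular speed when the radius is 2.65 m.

ω₂ ≈ 1.21 rad/s

The constraining force is radial, so m r² ω about the center is conserved.
ω₂ = ω₁ (r₁/r₂)² = (7.99)(1.03/2.65)² = 1.207 rad/s.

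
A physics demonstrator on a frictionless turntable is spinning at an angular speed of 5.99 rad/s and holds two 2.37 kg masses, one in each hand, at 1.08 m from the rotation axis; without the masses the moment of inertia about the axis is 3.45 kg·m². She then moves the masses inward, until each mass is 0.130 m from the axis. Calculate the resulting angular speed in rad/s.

ω₂ ≈ 15.2 rad/s

Angular momentum about the spin axis is conserved since the torque about it is zero.
I₁ = 3.45 + 2(2.37)(1.08)² = 8.979 kg·m²; I₂ = 3.45 + 2(2.37)(0.130)² = 3.530 kg·m².
ω₂ = I₁ω₁ / I₂ = (8.979)(5.99 rad/s) / (3.530) = 15.24 rad/s.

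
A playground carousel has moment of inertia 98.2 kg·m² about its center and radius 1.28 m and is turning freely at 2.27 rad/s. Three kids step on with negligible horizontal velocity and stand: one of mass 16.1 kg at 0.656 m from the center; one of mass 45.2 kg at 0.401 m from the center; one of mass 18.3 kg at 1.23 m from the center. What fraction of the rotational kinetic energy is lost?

fraction ≈ 0.299

The added mass arrives with no angular momentum about the center, and any external torque about the center is negligible, so the system's angular momentum is conserved.
Added inertia Σmr² = (16.1)(0.656)² + (45.2)(0.401)² + (18.3)(1.23)² = 41.88 kg·m²; I_f = 98.20 + 41.88 = 140.1 kg·m².
ω_f = I_p ω_i / I_f = (98.20)(2.27) / 140.1 = 1.591 rad/s.
KE_i = ½(98.20)(2.270 rad/s)² = 253.0 J; KE_f = ½(140.1)(1.591)² = 177.4 J.
Fraction lost = 0.2990.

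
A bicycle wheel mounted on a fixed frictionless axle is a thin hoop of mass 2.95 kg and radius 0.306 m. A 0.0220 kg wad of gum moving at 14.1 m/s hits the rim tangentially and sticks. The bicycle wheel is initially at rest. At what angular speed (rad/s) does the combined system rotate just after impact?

|ω_f| ≈ 0.341 rad/s

The axle reaction passes through the axle and exerts no torque about it; angular momentum about the axle is conserved through the impact.
I_p = (2.95)(0.306)² = 0.2762 kg·m². Taking the sense of the wad of gum's angular momentum as positive, L_{wad} = m v R = (0.0220)(14.1)(0.306) = 0.09492 kg·m²/s.
L_i = 0 + 0.09492 = 0.09492 kg·m²/s.
After sticking, I_f = I_p + m R² = 0.2762 + (0.0220)(0.306)² = 0.2783 kg·m².
ω_f = L_i / I_f = 0.09492 / 0.2783 = 0.3411 rad/s.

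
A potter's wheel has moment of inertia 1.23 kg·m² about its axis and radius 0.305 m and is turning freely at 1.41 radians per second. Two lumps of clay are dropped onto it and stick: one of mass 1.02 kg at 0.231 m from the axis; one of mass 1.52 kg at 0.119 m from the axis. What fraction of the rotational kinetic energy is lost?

The added mass arrives with no angular momentum about the axis, and any external torque about the axis is negligible, so the system's angular momentum is conserved.
Added inertia Σmr² = (1.02)(0.231)² + (1.52)(0.119)² = 0.07595 kg·m²; I_f = 1.230 + 0.07595 = 1.306 kg·m².
ω_f = I_p ω_i / I_f = (1.230)(1.41) / 1.306 = 1.328 rad/s.
KE_i = ½(1.230)(1.410 rad/s)² = 1.223 J; KE_f = ½(1.306)(1.328)² = 1.152 J.
Fraction lost = 0.05816.

fraction ≈ 0.0582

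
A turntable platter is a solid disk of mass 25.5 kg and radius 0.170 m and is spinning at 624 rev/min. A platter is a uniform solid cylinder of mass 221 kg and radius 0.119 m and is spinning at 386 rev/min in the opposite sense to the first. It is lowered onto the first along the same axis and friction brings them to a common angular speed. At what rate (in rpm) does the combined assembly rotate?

|ω_f| ≈ 193 rpm

No external torque acts about the common axis, so total angular momentum is conserved.
Moments of inertia: I_A = ½(25.5)(0.170)² = 0.3685 kg·m²; I_B = ½(221)(0.119)² = 1.565 kg·m².
Taking A's sense as positive: L = (0.3685)(624) − (1.565)(386) = -374.1 kg·m²·rpm.
Combined I = 0.3685 + 1.565 = 1.933 kg·m².
ω_f = L / I = -374.1 / 1.933 = -193.5 rpm.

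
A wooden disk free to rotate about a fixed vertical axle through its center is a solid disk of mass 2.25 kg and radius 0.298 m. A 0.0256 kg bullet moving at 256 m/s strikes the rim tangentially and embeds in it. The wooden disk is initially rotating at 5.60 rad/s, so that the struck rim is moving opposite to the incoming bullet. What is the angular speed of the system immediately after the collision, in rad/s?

About the axle the impulsive forces during the collision are internal, so angular momentum about that axis is conserved.
I_p = ½(2.25)(0.298)² = 0.09990 kg·m². Taking the sense of the bullet's angular momentum as positive, L_{bullet} = m v R = (0.0256)(256)(0.298) = 1.953 kg·m²/s.
L_i = −I_p ω_p + m v R = −(0.09990)(5.60) + 1.953 = 1.394 kg·m²/s.
After sticking, I_f = I_p + m R² = 0.09990 + (0.0256)(0.298)² = 0.1022 kg·m².
ω_f = L_i / I_f = 1.394 / 0.1022 = 13.64 rad/s.

|ω_f| ≈ 13.6 rad/s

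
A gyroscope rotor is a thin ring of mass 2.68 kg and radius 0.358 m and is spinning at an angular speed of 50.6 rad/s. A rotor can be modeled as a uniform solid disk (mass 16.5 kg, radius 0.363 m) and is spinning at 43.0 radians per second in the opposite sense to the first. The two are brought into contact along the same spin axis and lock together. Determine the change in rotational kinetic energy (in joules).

No external torque acts about the common axis, so total angular momentum is conserved.
Moments of inertia: I_A = (2.68)(0.358)² = 0.3435 kg·m²; I_B = ½(16.5)(0.363)² = 1.087 kg·m².
Taking A's sense as positive: L = (0.3435)(50.6) − (1.087)(43.0) = -29.36 kg·m²·rad/s.
Combined I = 0.3435 + 1.087 = 1.431 kg·m².
ω_f = L / I = -29.36 / 1.431 = -20.53 rad/s.
KE_i = ½ΣIω² = 1445 J; KE_f = ½(1.431)(20.53)² = 301.4 J.

ΔKE ≈ -1140 J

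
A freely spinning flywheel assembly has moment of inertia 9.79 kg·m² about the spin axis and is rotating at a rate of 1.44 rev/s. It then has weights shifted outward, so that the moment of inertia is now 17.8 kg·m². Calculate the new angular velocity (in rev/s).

Angular momentum about the spin axis is conserved since the torque about it is zero.
ω₂ = I₁ω₁ / I₂ = (9.790)(1.44 rev/s) / (17.80) = 0.7920 rev/s.

ω₂ ≈ 0.792 rev/s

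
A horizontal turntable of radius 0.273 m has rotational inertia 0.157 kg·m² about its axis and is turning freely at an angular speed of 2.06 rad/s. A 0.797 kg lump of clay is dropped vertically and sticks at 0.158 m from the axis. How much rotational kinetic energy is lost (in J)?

energy lost ≈ 0.0375 J

No external torque acts about the axis; L_before = L_after.
Added inertia Σmr² = (0.797)(0.158)² = 0.01990 kg·m²; I_f = 0.1570 + 0.01990 = 0.1769 kg·m².
ω_f = I_p ω_i / I_f = (0.1570)(2.06) / 0.1769 = 1.828 rad/s.
KE_i = ½(0.1570)(2.060 rad/s)² = 0.3331 J; KE_f = ½(0.1769)(1.828)² = 0.2957 J.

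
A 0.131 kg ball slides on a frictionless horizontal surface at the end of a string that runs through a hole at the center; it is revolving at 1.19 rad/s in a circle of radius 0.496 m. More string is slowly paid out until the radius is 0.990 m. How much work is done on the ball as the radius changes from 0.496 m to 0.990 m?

W ≈ -0.0171 J

No torque about the axis ⇒ m r₁² ω₁ = m r₂² ω₂.
ω₂ = ω₁ (r₁/r₂)² = (1.19)(0.496/0.990)² = 0.2987 rad/s.
W = ΔKE = ½m(v₂² − v₁²) = -0.01709 J.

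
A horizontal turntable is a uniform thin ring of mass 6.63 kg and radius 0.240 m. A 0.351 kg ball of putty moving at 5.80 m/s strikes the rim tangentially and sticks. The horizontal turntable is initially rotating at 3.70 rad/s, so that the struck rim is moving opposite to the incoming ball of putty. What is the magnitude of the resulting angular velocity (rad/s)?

About the axle the impulsive forces during the collision are internal, so angular momentum about that axis is conserved.
I_p = (6.63)(0.240)² = 0.3819 kg·m². Taking the sense of the ball of putty's angular momentum as positive, L_{ball} = m v R = (0.351)(5.80)(0.240) = 0.4886 kg·m²/s.
L_i = −I_p ω_p + m v R = −(0.3819)(3.70) + 0.4886 = -0.9244 kg·m²/s.
After sticking, I_f = I_p + m R² = 0.3819 + (0.351)(0.240)² = 0.4021 kg·m².
ω_f = L_i / I_f = -0.9244 / 0.4021 = -2.299 rad/s.

|ω_f| ≈ 2.30 rad/s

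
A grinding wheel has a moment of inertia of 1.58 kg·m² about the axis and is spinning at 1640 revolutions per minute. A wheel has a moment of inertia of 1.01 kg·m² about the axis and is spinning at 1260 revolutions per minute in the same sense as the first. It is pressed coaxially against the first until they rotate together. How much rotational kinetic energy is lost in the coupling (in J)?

No external torque acts about the common axis, so total angular momentum is conserved.
Taking A's sense as positive: L = (1.580)(1640) + (1.010)(1260) = 3864 kg·m²·rpm.
Combined I = 1.580 + 1.010 = 2.590 kg·m².
ω_f = L / I = 3864 / 2.590 = 1492 rpm.
KE_i = ½ΣIω² = 32090 J; KE_f = ½(2.590)(156.2)² = 31610 J.

ΔKE lost ≈ 488 J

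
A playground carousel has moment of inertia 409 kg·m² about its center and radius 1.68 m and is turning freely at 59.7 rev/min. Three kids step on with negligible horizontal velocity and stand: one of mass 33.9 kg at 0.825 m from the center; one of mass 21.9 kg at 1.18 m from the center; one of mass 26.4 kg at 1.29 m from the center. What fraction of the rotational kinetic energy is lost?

No external torque acts about the center; L_before = L_after.
Added inertia Σmr² = (33.9)(0.825)² + (21.9)(1.18)² + (26.4)(1.29)² = 97.50 kg·m²; I_f = 409.0 + 97.50 = 506.5 kg·m².
ω_f = I_p ω_i / I_f = (409.0)(59.7) / 506.5 = 48.21 rpm.
KE_i = ½(409.0)(6.252 rad/s)² = 7993 J; KE_f = ½(506.5)(5.048)² = 6454 J.
Fraction lost = 0.1925.

fraction ≈ 0.192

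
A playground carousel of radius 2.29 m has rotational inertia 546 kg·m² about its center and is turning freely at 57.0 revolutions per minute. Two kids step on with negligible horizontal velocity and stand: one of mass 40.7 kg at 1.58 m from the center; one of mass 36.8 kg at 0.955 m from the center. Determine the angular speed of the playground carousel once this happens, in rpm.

No external torque acts about the center; L_before = L_after.
Added inertia Σmr² = (40.7)(1.58)² + (36.8)(0.955)² = 135.2 kg·m²; I_f = 546.0 + 135.2 = 681.2 kg·m².
ω_f = I_p ω_i / I_f = (546.0)(57.0) / 681.2 = 45.69 rpm.

ω_f ≈ 45.7 rpm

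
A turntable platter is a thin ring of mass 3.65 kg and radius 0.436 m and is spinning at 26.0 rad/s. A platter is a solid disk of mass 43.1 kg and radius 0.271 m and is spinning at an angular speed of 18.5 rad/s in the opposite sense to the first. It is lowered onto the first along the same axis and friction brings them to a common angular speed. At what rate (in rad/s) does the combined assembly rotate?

The coupling torques are internal; angular momentum about the shared axis is conserved.
Moments of inertia: I_A = (3.65)(0.436)² = 0.6939 kg·m²; I_B = ½(43.1)(0.271)² = 1.583 kg·m².
Taking A's sense as positive: L = (0.6939)(26.0) − (1.583)(18.5) = -11.24 kg·m²·rad/s.
Combined I = 0.6939 + 1.583 = 2.277 kg·m².
ω_f = L / I = -11.24 / 2.277 = -4.937 rad/s.

|ω_f| ≈ 4.94 rad/s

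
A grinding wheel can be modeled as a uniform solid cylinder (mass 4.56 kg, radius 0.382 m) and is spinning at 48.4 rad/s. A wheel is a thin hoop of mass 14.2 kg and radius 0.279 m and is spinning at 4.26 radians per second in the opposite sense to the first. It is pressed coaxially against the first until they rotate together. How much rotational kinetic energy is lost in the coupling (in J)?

ΔKE lost ≈ 355 J

The coupling torques are internal; angular momentum about the shared axis is conserved.
Moments of inertia: I_A = ½(4.56)(0.382)² = 0.3327 kg·m²; I_B = (14.2)(0.279)² = 1.105 kg·m².
Taking A's sense as positive: L = (0.3327)(48.4) − (1.105)(4.26) = 11.39 kg·m²·rad/s.
Combined I = 0.3327 + 1.105 = 1.438 kg·m².
ω_f = L / I = 11.39 / 1.438 = 7.923 rad/s.
KE_i = ½ΣIω² = 399.7 J; KE_f = ½(1.438)(7.923)² = 45.14 J.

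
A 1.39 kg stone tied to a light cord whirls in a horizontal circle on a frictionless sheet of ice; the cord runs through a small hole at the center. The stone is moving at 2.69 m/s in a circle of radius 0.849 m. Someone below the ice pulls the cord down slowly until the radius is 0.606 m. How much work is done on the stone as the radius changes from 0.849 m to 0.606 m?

W ≈ 4.84 J

The only horizontal force on the mass is along the cord (radial), so it exerts no torque about the hole and angular momentum m v r is conserved.
v₂ = v₁ r₁ / r₂ = (2.69)(0.849) / (0.606) = 3.769 m/s.
W = ΔKE = ½m(v₂² − v₁²) = 4.842 J.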